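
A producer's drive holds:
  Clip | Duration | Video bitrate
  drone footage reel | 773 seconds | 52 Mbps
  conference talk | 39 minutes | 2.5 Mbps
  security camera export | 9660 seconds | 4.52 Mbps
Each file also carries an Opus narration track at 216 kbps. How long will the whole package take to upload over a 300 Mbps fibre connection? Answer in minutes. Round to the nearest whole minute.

5 minutes

Audio: 216 kbps = 0.216 Mbps.
drone footage reel: 52.216 Mbps × 773 s = 40363.0 Mb
conference talk: 2.716 Mbps × 2340 s = 6355.4 Mb
security camera export: 4.736 Mbps × 9660 s = 45749.8 Mb
Total: 92468.2 Mb = 11558.5 MB.
At 300 Mbps: 92468.2 / 300 = 308 s ≈ 5.14 minutes.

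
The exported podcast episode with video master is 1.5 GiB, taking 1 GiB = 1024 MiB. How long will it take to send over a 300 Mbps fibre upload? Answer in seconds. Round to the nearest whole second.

43 seconds

File: 1.5 GiB = 12884.9 Mb.
At 300 Mbps: 12884.9 / 300 = 42.9 s ≈ 42.9 seconds.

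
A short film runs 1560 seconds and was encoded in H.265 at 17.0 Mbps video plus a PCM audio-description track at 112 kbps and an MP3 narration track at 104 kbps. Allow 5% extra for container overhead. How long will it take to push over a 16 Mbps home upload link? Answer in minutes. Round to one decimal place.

Audio total: 112 + 104 = 216 kbps = 0.216 Mbps.
Total bitrate: 17.216 Mbps.
File: 17.216 Mbps × 1560 s = 26857.0 Mb.
With 5% container overhead: ×1.05. → 28199.8 Mb.
At 16 Mbps: 28199.8 / 16 = 1762.5 s ≈ 29.4 minutes.

29.4 minutes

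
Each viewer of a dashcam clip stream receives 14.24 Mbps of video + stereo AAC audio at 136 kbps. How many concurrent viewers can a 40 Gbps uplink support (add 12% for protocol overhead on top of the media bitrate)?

Audio: 136 kbps = 0.136 Mbps.
Per-viewer media rate: 14.376 Mbps.
On the wire with 12% overhead: 16.101 Mbps.
40 Gbps = 40,000 Mbps; 40,000 / 16.101 = 2484.30 → 2484 viewers.

2484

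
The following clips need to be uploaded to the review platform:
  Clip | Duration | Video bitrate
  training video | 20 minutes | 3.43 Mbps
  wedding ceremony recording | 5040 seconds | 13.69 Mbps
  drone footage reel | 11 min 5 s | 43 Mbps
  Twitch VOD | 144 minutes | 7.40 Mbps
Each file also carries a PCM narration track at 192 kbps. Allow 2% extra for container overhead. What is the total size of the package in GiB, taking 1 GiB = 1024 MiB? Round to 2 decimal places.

20.02 GiB

Audio: 192 kbps = 0.192 Mbps.
training video: 3.622 Mbps × 1200 s × 1.02 = 4433.3 Mb
wedding ceremony recording: 13.882 Mbps × 5040 s × 1.02 = 71364.6 Mb
drone footage reel: 43.192 Mbps × 665 s × 1.02 = 29297.1 Mb
Twitch VOD: 7.592 Mbps × 8640 s × 1.02 = 66906.8 Mb
Total: 172001.8 Mb = 21500.2 MB.
= 20.02 GiB.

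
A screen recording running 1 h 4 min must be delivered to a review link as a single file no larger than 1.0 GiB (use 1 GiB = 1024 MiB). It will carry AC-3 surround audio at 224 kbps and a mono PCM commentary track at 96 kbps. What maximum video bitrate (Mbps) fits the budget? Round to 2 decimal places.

Budget: 1.0 GiB = 8589.9 Mb.
1 h 4 min = 64 min = 3840 s
Total bitrate budget: 8589.9 Mb / 3840 s = 2.237 Mbps.
Audio total: 224 + 96 = 320 kbps = 0.320 Mbps.
Video: 2.237 − 0.320 = 1.917 Mbps.

1.92 Mbps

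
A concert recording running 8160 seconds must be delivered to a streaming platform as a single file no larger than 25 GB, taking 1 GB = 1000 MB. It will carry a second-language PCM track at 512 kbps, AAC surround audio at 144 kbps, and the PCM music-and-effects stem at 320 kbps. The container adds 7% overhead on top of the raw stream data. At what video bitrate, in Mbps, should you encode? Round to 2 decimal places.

Budget: 25 GB = 200000.0 Mb.
Stream payload after overhead: 200000.0 / 1.07 = 186915.9 Mb.
Total bitrate budget: 186915.9 Mb / 8160 s = 22.906 Mbps.
Audio total: 512 + 144 + 320 = 976 kbps = 0.976 Mbps.
Video: 22.906 − 0.976 = 21.930 Mbps.

21.93 Mbps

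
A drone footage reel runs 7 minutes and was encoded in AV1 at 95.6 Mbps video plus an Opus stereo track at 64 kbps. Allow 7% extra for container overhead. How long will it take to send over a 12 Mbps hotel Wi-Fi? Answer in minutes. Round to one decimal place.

7 min = 420 s
Audio: 64 kbps = 0.064 Mbps.
Total bitrate: 95.664 Mbps.
File: 95.664 Mbps × 420 s = 40178.9 Mb.
With 7% container overhead: ×1.07. → 42991.4 Mb.
At 12 Mbps: 42991.4 / 12 = 3582.6 s ≈ 59.7 minutes.

59.7 minutes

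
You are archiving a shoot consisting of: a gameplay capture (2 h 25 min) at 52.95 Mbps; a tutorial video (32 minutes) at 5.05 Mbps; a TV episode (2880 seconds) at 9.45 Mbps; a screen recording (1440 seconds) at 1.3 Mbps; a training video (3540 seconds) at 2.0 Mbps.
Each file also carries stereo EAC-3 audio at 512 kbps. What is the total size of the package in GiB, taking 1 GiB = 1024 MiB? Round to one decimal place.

60.1 GiB

Audio: 512 kbps = 0.512 Mbps.
gameplay capture: 53.462 Mbps × 8700 s = 465119.4 Mb
tutorial video: 5.562 Mbps × 1920 s = 10679.0 Mb
TV episode: 9.962 Mbps × 2880 s = 28690.6 Mb
screen recording: 1.812 Mbps × 1440 s = 2609.3 Mb
training video: 2.512 Mbps × 3540 s = 8892.5 Mb
Total: 515990.8 Mb = 64498.8 MB.
= 60.07 GiB.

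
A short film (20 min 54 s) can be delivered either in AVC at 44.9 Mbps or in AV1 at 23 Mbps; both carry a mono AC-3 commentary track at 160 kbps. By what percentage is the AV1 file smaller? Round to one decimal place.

20 min 54 s = 1254 s
Audio: 160 kbps = 0.160 Mbps.
AVC: 45.060 Mbps × 1254 s = 56505.2 Mb = 6.578 GiB.
AV1: 23.160 Mbps × 1254 s = 29042.6 Mb = 3.381 GiB.
Reduction: (1 − 3.381/6.578) × 100 = 48.60%.

48.6%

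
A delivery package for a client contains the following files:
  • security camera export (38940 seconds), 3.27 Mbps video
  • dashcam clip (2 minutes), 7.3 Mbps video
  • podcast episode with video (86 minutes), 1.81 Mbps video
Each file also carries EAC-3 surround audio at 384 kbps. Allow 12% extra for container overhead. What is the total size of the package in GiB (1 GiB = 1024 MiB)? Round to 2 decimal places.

20.15 GiB

Audio: 384 kbps = 0.384 Mbps.
security camera export: 3.654 Mbps × 38940 s × 1.12 = 159361.2 Mb
dashcam clip: 7.684 Mbps × 120 s × 1.12 = 1032.7 Mb
podcast episode with video: 2.194 Mbps × 5160 s × 1.12 = 12679.6 Mb
Total: 173073.5 Mb = 21634.2 MB.
= 20.15 GiB.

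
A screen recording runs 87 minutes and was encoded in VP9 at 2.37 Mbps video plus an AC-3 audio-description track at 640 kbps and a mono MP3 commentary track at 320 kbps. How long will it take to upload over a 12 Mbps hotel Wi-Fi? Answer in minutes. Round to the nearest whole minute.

24 minutes

87 min = 5220 s
Audio total: 640 + 320 = 960 kbps = 0.960 Mbps.
Total bitrate: 3.330 Mbps.
File: 3.330 Mbps × 5220 s = 17382.6 Mb.
At 12 Mbps: 17382.6 / 12 = 1448.5 s ≈ 24.1 minutes.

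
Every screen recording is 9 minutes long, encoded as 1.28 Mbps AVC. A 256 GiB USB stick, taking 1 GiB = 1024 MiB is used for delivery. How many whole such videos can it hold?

3181

9 min = 540 s
Per item: 1.280 Mbps × 540 s = 691.2 Mb = 86.40 MB.
Capacity: 256 GiB = 2,199,023 Mb; 3181.46 items → 3181 complete.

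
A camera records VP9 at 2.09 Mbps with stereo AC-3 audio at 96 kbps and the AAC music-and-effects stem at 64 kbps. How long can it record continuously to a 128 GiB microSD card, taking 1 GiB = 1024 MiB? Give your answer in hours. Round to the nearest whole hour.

136 hours

Audio total: 96 + 64 = 160 kbps = 0.160 Mbps.
Total bitrate: 2.09 + 0.160 = 2.250 Mbps.
Capacity: 128 GiB = 1,099,512 Mb.
Recording time: 1,099,512 / 2.250 = 488,672 s ≈ 136 hours.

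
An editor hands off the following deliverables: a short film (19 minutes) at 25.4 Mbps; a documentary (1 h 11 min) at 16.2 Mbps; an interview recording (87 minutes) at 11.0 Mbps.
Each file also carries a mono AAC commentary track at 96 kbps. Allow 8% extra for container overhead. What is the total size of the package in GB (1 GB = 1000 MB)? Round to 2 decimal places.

Audio: 96 kbps = 0.096 Mbps.
short film: 25.496 Mbps × 1140 s × 1.08 = 31390.7 Mb
documentary: 16.296 Mbps × 4260 s × 1.08 = 74974.6 Mb
interview recording: 11.096 Mbps × 5220 s × 1.08 = 62554.8 Mb
Total: 168920.1 Mb = 21115.0 MB.
= 21.12 GB.

21.12 GB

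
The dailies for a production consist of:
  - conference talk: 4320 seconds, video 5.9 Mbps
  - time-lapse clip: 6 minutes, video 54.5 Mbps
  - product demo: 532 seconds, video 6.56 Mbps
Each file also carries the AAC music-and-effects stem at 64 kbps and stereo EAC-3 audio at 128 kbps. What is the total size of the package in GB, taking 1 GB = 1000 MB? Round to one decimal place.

Audio total: 64 + 128 = 192 kbps = 0.192 Mbps.
conference talk: 6.092 Mbps × 4320 s = 26317.4 Mb
time-lapse clip: 54.692 Mbps × 360 s = 19689.1 Mb
product demo: 6.752 Mbps × 532 s = 3592.1 Mb
Total: 49598.6 Mb = 6199.8 MB.
= 6.200 GB.

6.2 GB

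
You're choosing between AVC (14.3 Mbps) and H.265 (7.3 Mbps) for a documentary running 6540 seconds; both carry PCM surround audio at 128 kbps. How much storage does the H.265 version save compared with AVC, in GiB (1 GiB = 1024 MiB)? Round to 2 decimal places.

5.33 GiB

Audio: 128 kbps = 0.128 Mbps.
AVC: 14.428 Mbps × 6540 s = 94359.1 Mb = 10.985 GiB.
H.265: 7.428 Mbps × 6540 s = 48579.1 Mb = 5.655 GiB.
Saving: 10.985 − 5.655 = 5.329 GiB.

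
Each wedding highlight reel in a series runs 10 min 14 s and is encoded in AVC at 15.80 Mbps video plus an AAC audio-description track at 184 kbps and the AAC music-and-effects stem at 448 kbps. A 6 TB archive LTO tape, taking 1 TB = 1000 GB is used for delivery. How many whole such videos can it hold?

10 min 14 s = 614 s
Audio total: 184 + 448 = 632 kbps = 0.632 Mbps.
Total bitrate: 16.432 Mbps.
Per item: 16.432 Mbps × 614 s = 10,089 Mb = 1,261 MB.
Capacity: 6 TB = 48,000,000 Mb; 4757.54 items → 4757 complete.

4757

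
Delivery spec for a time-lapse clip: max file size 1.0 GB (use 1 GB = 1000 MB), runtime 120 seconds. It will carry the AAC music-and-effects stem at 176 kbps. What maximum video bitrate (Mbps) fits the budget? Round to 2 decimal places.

66.49 Mbps

Budget: 1.0 GB = 8000.0 Mb.
Total bitrate budget: 8000.0 Mb / 120 s = 66.667 Mbps.
Audio: 176 kbps = 0.176 Mbps.
Video: 66.667 − 0.176 = 66.491 Mbps.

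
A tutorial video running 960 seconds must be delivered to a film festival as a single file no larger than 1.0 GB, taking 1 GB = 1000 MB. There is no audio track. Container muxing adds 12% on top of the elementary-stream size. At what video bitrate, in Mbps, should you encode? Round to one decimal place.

Budget: 1.0 GB = 8000.0 Mb.
Stream payload after overhead: 8000.0 / 1.12 = 7142.9 Mb.
Total bitrate budget: 7142.9 Mb / 960 s = 7.440 Mbps.

7.4 Mbps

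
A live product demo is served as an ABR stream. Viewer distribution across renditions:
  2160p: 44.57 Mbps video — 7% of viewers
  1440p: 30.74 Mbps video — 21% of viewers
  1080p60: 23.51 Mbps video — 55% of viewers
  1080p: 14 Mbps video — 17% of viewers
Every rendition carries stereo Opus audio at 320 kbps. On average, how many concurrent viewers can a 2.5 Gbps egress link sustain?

Audio: 320 kbps = 0.320 Mbps.
Average per-viewer bitrate: 0.07×44.890 + 0.21×31.060 + 0.55×23.830 + 0.17×14.320 = 25.206 Mbps.
2.5 Gbps = 2,500 Mbps; 2,500 / 25.206 = 99.18 → 99.

99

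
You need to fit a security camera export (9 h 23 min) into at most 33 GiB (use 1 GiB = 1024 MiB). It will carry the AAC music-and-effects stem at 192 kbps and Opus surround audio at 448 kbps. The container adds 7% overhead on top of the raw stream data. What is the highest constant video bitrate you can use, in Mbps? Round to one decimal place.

Budget: 33 GiB = 283467.8 Mb.
Stream payload after overhead: 283467.8 / 1.07 = 264923.2 Mb.
9 h 23 min = 563 min = 33780 s
Total bitrate budget: 264923.2 Mb / 33780 s = 7.843 Mbps.
Audio total: 192 + 448 = 640 kbps = 0.640 Mbps.
Video: 7.843 − 0.640 = 7.203 Mbps.

7.2 Mbps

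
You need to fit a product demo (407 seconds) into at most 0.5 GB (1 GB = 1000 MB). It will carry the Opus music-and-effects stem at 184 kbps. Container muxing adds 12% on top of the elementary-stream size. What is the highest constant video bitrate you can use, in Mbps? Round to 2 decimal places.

8.59 Mbps

Budget: 0.5 GB = 4000.0 Mb.
Stream payload after overhead: 4000.0 / 1.12 = 3571.4 Mb.
Total bitrate budget: 3571.4 Mb / 407 s = 8.775 Mbps.
Audio: 184 kbps = 0.184 Mbps.
Video: 8.775 − 0.184 = 8.591 Mbps.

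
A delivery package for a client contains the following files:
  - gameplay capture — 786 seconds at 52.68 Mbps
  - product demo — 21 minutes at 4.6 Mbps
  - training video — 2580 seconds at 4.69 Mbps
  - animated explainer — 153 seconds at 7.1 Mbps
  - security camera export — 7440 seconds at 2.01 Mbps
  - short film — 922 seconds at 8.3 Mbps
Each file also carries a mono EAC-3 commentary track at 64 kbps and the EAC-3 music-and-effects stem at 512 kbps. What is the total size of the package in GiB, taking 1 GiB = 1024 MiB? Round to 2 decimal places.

10.54 GiB

Audio total: 64 + 512 = 576 kbps = 0.576 Mbps.
gameplay capture: 53.256 Mbps × 786 s = 41859.2 Mb
product demo: 5.176 Mbps × 1260 s = 6521.8 Mb
training video: 5.266 Mbps × 2580 s = 13586.3 Mb
animated explainer: 7.676 Mbps × 153 s = 1174.4 Mb
security camera export: 2.586 Mbps × 7440 s = 19239.8 Mb
short film: 8.876 Mbps × 922 s = 8183.7 Mb
Total: 90565.2 Mb = 11320.6 MB.
= 10.54 GiB.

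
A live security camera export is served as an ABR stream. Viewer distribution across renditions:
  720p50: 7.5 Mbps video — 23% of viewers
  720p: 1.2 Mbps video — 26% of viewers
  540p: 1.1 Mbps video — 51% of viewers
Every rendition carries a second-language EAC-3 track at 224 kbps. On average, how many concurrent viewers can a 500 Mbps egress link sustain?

177

Audio: 224 kbps = 0.224 Mbps.
Average per-viewer bitrate: 0.23×7.724 + 0.26×1.424 + 0.51×1.324 = 2.822 Mbps.
500 Mbps = 500.0 Mbps; 500.0 / 2.822 = 177.18 → 177.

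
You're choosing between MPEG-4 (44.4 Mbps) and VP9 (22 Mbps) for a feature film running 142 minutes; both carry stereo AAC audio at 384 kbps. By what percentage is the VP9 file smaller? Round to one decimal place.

50.0%

142 min = 8520 s
Audio: 384 kbps = 0.384 Mbps.
MPEG-4: 44.784 Mbps × 8520 s = 381559.7 Mb = 44.419 GiB.
VP9: 22.384 Mbps × 8520 s = 190711.7 Mb = 22.202 GiB.
Reduction: (1 − 22.202/44.419) × 100 = 50.02%.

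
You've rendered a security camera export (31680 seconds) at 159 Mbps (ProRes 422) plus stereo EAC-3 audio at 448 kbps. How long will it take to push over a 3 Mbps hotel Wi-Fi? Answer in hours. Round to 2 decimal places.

Audio: 448 kbps = 0.448 Mbps.
Total bitrate: 159.448 Mbps.
File: 159.448 Mbps × 31680 s = 5051312.6 Mb.
At 3 Mbps: 5051312.6 / 3 = 1683770.9 s ≈ 468 hours.

467.71 hours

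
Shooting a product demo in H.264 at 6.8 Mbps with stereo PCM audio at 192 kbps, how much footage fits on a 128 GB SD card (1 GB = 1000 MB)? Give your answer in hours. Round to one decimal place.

Audio: 192 kbps = 0.192 Mbps.
Total bitrate: 6.8 + 0.192 = 6.992 Mbps.
Capacity: 128 GB = 1,024,000 Mb.
Recording time: 1,024,000 / 6.992 = 146,453 s ≈ 40.7 hours.

40.7 hours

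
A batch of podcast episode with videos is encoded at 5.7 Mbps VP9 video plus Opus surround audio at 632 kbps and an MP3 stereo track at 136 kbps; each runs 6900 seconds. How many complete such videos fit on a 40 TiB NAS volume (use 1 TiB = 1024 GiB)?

Audio total: 632 + 136 = 768 kbps = 0.768 Mbps.
Total bitrate: 6.468 Mbps.
Per item: 6.468 Mbps × 6900 s = 44,629 Mb = 5,579 MB.
Capacity: 40 TiB = 351,843,721 Mb; 7883.71 items → 7883 complete.

7883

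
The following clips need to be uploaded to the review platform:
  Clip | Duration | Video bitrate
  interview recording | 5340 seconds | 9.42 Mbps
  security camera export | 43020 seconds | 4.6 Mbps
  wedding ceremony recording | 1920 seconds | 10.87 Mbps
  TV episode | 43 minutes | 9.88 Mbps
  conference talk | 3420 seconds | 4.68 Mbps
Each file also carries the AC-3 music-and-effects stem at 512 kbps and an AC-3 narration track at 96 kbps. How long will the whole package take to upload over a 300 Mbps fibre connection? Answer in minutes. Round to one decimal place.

19.2 minutes

Audio total: 512 + 96 = 608 kbps = 0.608 Mbps.
interview recording: 10.028 Mbps × 5340 s = 53549.5 Mb
security camera export: 5.208 Mbps × 43020 s = 224048.2 Mb
wedding ceremony recording: 11.478 Mbps × 1920 s = 22037.8 Mb
TV episode: 10.488 Mbps × 2580 s = 27059.0 Mb
conference talk: 5.288 Mbps × 3420 s = 18085.0 Mb
Total: 344779.4 Mb = 43097.4 MB.
At 300 Mbps: 344779.4 / 300 = 1149 s ≈ 19.2 minutes.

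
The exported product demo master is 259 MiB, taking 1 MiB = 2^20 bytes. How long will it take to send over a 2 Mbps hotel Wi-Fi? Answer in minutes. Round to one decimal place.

18.1 minutes

File: 259 MiB = 2172.6 Mb.
At 2 Mbps: 2172.6 / 2 = 1086.3 s ≈ 18.1 minutes.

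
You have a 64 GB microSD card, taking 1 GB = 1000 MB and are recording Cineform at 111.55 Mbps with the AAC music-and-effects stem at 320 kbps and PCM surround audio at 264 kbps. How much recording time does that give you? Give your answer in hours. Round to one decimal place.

Audio total: 320 + 264 = 584 kbps = 0.584 Mbps.
Total bitrate: 111.55 + 0.584 = 112.134 Mbps.
Capacity: 64 GB = 512,000 Mb.
Recording time: 512,000 / 112.134 = 4,566 s ≈ 1.27 hours.

1.3 hours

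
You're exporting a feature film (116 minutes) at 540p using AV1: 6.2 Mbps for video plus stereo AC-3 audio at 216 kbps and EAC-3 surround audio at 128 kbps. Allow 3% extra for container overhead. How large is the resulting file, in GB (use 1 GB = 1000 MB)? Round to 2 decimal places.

5.86 GB

116 min = 6960 s
Audio total: 216 + 128 = 344 kbps = 0.344 Mbps.
Total bitrate: 6.2 + 0.344 = 6.544 Mbps.
Stream data: 6.544 Mbps × 6960 s = 45546.2 Mb.
With 3% container overhead: ×1.03.
46,913 Mb ÷ 8 = 5,864 MB → 5.864 GB.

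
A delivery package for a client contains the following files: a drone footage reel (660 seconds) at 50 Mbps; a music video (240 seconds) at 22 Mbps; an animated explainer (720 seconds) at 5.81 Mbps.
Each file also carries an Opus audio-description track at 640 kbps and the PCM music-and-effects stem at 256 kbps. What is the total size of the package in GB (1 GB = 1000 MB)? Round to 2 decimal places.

Audio total: 640 + 256 = 896 kbps = 0.896 Mbps.
drone footage reel: 50.896 Mbps × 660 s = 33591.4 Mb
music video: 22.896 Mbps × 240 s = 5495.0 Mb
animated explainer: 6.706 Mbps × 720 s = 4828.3 Mb
Total: 43914.7 Mb = 5489.3 MB.
= 5.489 GB.

5.49 GB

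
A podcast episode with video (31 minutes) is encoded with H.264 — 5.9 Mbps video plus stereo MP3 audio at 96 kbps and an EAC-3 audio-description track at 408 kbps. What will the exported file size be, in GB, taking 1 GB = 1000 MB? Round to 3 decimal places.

1.489 GB

31 min = 1860 s
Audio total: 96 + 408 = 504 kbps = 0.504 Mbps.
Total bitrate: 5.9 + 0.504 = 6.404 Mbps.
Stream data: 6.404 Mbps × 1860 s = 11911.4 Mb.
11,911 Mb ÷ 8 = 1,489 MB → 1.489 GB.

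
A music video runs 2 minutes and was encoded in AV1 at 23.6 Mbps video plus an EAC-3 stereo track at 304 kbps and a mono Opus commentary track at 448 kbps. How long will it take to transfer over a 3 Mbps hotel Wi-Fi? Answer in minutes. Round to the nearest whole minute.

16 minutes

2 min = 120 s
Audio total: 304 + 448 = 752 kbps = 0.752 Mbps.
Total bitrate: 24.352 Mbps.
File: 24.352 Mbps × 120 s = 2922.2 Mb.
At 3 Mbps: 2922.2 / 3 = 974.1 s ≈ 16.2 minutes.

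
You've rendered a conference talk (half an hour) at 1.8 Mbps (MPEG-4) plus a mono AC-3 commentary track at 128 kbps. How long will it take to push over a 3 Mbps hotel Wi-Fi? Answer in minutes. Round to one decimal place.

30 min = 1800 s
Audio: 128 kbps = 0.128 Mbps.
Total bitrate: 1.928 Mbps.
File: 1.928 Mbps × 1800 s = 3470.4 Mb.
At 3 Mbps: 3470.4 / 3 = 1156.8 s ≈ 19.3 minutes.

19.3 minutes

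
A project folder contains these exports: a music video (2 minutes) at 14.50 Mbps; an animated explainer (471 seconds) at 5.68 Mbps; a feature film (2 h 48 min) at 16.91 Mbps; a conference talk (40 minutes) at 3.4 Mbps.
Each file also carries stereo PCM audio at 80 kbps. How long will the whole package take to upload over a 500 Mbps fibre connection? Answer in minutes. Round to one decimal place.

Audio: 80 kbps = 0.080 Mbps.
music video: 14.580 Mbps × 120 s = 1749.6 Mb
animated explainer: 5.760 Mbps × 471 s = 2713.0 Mb
feature film: 16.990 Mbps × 10080 s = 171259.2 Mb
conference talk: 3.480 Mbps × 2400 s = 8352.0 Mb
Total: 184073.8 Mb = 23009.2 MB.
At 500 Mbps: 184073.8 / 500 = 368 s ≈ 6.14 minutes.

6.1 minutes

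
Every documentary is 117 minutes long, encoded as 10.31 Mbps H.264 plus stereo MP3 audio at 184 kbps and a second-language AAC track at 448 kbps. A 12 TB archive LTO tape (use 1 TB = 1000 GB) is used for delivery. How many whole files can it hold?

117 min = 7020 s
Audio total: 184 + 448 = 632 kbps = 0.632 Mbps.
Total bitrate: 10.942 Mbps.
Per item: 10.942 Mbps × 7020 s = 76,813 Mb = 9,602 MB.
Capacity: 12 TB = 96,000,000 Mb; 1249.79 items → 1249 complete.

1249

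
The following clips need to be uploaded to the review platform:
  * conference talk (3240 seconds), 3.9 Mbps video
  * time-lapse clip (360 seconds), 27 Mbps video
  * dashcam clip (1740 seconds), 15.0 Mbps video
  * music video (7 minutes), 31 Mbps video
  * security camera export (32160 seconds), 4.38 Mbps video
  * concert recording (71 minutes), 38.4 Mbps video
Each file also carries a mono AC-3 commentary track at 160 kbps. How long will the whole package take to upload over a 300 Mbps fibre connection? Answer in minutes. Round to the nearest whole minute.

Audio: 160 kbps = 0.160 Mbps.
conference talk: 4.060 Mbps × 3240 s = 13154.4 Mb
time-lapse clip: 27.160 Mbps × 360 s = 9777.6 Mb
dashcam clip: 15.160 Mbps × 1740 s = 26378.4 Mb
music video: 31.160 Mbps × 420 s = 13087.2 Mb
security camera export: 4.540 Mbps × 32160 s = 146006.4 Mb
concert recording: 38.560 Mbps × 4260 s = 164265.6 Mb
Total: 372669.6 Mb = 46583.7 MB.
At 300 Mbps: 372669.6 / 300 = 1242 s ≈ 20.7 minutes.

21 minutes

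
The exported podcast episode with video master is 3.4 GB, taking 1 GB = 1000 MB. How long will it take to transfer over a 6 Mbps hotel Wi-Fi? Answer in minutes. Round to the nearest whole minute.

76 minutes

File: 3.4 GB = 27200.0 Mb.
At 6 Mbps: 27200.0 / 6 = 4533.3 s ≈ 75.6 minutes.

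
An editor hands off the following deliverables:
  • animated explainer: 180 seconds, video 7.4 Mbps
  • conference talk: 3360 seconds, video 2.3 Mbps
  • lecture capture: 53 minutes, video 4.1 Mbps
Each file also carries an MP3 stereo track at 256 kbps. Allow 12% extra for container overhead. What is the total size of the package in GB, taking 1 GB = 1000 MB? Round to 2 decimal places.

Audio: 256 kbps = 0.256 Mbps.
animated explainer: 7.656 Mbps × 180 s × 1.12 = 1543.4 Mb
conference talk: 2.556 Mbps × 3360 s × 1.12 = 9618.7 Mb
lecture capture: 4.356 Mbps × 3180 s × 1.12 = 15514.3 Mb
Total: 26676.5 Mb = 3334.6 MB.
= 3.335 GB.

3.33 GB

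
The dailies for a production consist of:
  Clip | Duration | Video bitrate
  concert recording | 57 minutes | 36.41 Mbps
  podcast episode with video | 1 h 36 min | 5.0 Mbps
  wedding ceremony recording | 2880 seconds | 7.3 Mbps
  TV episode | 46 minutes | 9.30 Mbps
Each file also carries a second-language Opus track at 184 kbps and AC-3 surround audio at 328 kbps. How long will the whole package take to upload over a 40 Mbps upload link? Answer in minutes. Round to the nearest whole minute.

Audio total: 184 + 328 = 512 kbps = 0.512 Mbps.
concert recording: 36.922 Mbps × 3420 s = 126273.2 Mb
podcast episode with video: 5.512 Mbps × 5760 s = 31749.1 Mb
wedding ceremony recording: 7.812 Mbps × 2880 s = 22498.6 Mb
TV episode: 9.812 Mbps × 2760 s = 27081.1 Mb
Total: 207602.0 Mb = 25950.3 MB.
At 40 Mbps: 207602.0 / 40 = 5190 s ≈ 86.5 minutes.

87 minutes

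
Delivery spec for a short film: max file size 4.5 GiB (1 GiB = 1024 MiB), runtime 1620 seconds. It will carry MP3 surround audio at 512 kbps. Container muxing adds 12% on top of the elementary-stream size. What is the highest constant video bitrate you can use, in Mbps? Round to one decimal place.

20.8 Mbps

Budget: 4.5 GiB = 38654.7 Mb.
Stream payload after overhead: 38654.7 / 1.12 = 34513.1 Mb.
Total bitrate budget: 34513.1 Mb / 1620 s = 21.304 Mbps.
Audio: 512 kbps = 0.512 Mbps.
Video: 21.304 − 0.512 = 20.792 Mbps.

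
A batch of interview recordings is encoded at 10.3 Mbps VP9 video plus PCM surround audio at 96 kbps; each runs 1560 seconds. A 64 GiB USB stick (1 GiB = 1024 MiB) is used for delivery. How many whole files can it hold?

Audio: 96 kbps = 0.096 Mbps.
Total bitrate: 10.396 Mbps.
Per item: 10.396 Mbps × 1560 s = 16,218 Mb = 2,027 MB.
Capacity: 64 GiB = 549,756 Mb; 33.90 items → 33 complete.

33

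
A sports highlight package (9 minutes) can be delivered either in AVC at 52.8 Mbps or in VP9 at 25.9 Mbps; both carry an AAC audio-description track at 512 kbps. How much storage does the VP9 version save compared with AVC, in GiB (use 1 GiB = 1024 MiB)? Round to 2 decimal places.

1.69 GiB

9 min = 540 s
Audio: 512 kbps = 0.512 Mbps.
AVC: 53.312 Mbps × 540 s = 28788.5 Mb = 3.351 GiB.
VP9: 26.412 Mbps × 540 s = 14262.5 Mb = 1.660 GiB.
Saving: 3.351 − 1.660 = 1.691 GiB.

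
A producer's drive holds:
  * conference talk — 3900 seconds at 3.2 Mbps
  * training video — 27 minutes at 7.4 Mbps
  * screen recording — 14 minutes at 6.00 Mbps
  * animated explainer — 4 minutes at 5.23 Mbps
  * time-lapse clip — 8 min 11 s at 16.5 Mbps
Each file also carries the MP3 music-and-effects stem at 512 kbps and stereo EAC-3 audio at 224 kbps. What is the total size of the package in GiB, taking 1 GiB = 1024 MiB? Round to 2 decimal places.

5.13 GiB

Audio total: 512 + 224 = 736 kbps = 0.736 Mbps.
conference talk: 3.936 Mbps × 3900 s = 15350.4 Mb
training video: 8.136 Mbps × 1620 s = 13180.3 Mb
screen recording: 6.736 Mbps × 840 s = 5658.2 Mb
animated explainer: 5.966 Mbps × 240 s = 1431.8 Mb
time-lapse clip: 17.236 Mbps × 491 s = 8462.9 Mb
Total: 44083.7 Mb = 5510.5 MB.
= 5.132 GiB.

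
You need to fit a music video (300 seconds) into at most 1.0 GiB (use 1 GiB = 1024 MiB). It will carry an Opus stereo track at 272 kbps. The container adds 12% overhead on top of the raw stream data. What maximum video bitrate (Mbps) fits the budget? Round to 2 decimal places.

Budget: 1.0 GiB = 8589.9 Mb.
Stream payload after overhead: 8589.9 / 1.12 = 7669.6 Mb.
Total bitrate budget: 7669.6 Mb / 300 s = 25.565 Mbps.
Audio: 272 kbps = 0.272 Mbps.
Video: 25.565 − 0.272 = 25.293 Mbps.

25.29 Mbps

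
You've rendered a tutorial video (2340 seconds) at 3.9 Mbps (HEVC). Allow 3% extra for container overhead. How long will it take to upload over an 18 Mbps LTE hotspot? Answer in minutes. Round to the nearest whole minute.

File: 3.900 Mbps × 2340 s = 9126.0 Mb.
With 3% container overhead: ×1.03. → 9399.8 Mb.
At 18 Mbps: 9399.8 / 18 = 522.2 s ≈ 8.7 minutes.

9 minutes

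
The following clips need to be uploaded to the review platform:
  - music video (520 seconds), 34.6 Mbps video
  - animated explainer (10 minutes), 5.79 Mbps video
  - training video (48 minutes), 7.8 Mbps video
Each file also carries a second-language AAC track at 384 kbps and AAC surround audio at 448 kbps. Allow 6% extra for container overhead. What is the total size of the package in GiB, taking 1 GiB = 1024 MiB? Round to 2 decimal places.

Audio total: 384 + 448 = 832 kbps = 0.832 Mbps.
music video: 35.432 Mbps × 520 s × 1.06 = 19530.1 Mb
animated explainer: 6.622 Mbps × 600 s × 1.06 = 4211.6 Mb
training video: 8.632 Mbps × 2880 s × 1.06 = 26351.8 Mb
Total: 50093.5 Mb = 6261.7 MB.
= 5.832 GiB.

5.83 GiB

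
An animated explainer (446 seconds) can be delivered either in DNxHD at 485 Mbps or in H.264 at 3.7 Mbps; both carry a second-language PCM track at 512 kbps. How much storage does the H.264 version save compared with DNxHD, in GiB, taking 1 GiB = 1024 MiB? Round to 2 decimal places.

Audio: 512 kbps = 0.512 Mbps.
DNxHD: 485.512 Mbps × 446 s = 216538.4 Mb = 25.208 GiB.
H.264: 4.212 Mbps × 446 s = 1878.6 Mb = 0.219 GiB.
Saving: 25.208 − 0.219 = 24.990 GiB.

24.99 GiB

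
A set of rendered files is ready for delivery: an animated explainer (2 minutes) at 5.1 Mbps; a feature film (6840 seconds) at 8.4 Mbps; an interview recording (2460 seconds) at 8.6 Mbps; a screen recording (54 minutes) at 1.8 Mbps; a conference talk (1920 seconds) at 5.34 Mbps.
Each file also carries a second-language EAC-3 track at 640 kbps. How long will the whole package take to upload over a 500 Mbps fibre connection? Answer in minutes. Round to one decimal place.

Audio: 640 kbps = 0.640 Mbps.
animated explainer: 5.740 Mbps × 120 s = 688.8 Mb
feature film: 9.040 Mbps × 6840 s = 61833.6 Mb
interview recording: 9.240 Mbps × 2460 s = 22730.4 Mb
screen recording: 2.440 Mbps × 3240 s = 7905.6 Mb
conference talk: 5.980 Mbps × 1920 s = 11481.6 Mb
Total: 104640.0 Mb = 13080.0 MB.
At 500 Mbps: 104640.0 / 500 = 209 s ≈ 3.49 minutes.

3.5 minutes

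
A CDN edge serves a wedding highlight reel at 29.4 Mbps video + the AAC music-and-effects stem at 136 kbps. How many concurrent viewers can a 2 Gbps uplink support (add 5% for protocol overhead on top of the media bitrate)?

Audio: 136 kbps = 0.136 Mbps.
Per-viewer media rate: 29.536 Mbps.
On the wire with 5% overhead: 31.013 Mbps.
2 Gbps = 2,000 Mbps; 2,000 / 31.013 = 64.49 → 64 viewers.

64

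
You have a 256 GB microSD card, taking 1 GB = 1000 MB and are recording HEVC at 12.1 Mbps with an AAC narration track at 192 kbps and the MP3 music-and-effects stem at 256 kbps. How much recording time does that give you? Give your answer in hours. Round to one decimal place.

Audio total: 192 + 256 = 448 kbps = 0.448 Mbps.
Total bitrate: 12.1 + 0.448 = 12.548 Mbps.
Capacity: 256 GB = 2,048,000 Mb.
Recording time: 2,048,000 / 12.548 = 163,213 s ≈ 45.3 hours.

45.3 hours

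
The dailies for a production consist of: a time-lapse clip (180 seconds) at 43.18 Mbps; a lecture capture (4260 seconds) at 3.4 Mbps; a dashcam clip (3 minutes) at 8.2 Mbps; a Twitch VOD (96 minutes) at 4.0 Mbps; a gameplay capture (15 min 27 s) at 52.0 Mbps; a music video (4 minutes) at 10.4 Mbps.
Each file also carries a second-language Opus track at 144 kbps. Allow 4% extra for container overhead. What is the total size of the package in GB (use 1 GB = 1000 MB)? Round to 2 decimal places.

12.89 GB

Audio: 144 kbps = 0.144 Mbps.
time-lapse clip: 43.324 Mbps × 180 s × 1.04 = 8110.3 Mb
lecture capture: 3.544 Mbps × 4260 s × 1.04 = 15701.3 Mb
dashcam clip: 8.344 Mbps × 180 s × 1.04 = 1562.0 Mb
Twitch VOD: 4.144 Mbps × 5760 s × 1.04 = 24824.2 Mb
gameplay capture: 52.144 Mbps × 927 s × 1.04 = 50271.0 Mb
music video: 10.544 Mbps × 240 s × 1.04 = 2631.8 Mb
Total: 103100.6 Mb = 12887.6 MB.
= 12.89 GB.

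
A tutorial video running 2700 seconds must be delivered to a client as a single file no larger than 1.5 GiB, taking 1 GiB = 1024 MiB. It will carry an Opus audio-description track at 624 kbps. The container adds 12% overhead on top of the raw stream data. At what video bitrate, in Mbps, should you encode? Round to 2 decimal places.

Budget: 1.5 GiB = 12884.9 Mb.
Stream payload after overhead: 12884.9 / 1.12 = 11504.4 Mb.
Total bitrate budget: 11504.4 Mb / 2700 s = 4.261 Mbps.
Audio: 624 kbps = 0.624 Mbps.
Video: 4.261 − 0.624 = 3.637 Mbps.

3.64 Mbps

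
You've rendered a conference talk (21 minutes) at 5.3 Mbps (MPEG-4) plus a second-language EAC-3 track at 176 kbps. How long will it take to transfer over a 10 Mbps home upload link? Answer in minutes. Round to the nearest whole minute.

21 min = 1260 s
Audio: 176 kbps = 0.176 Mbps.
Total bitrate: 5.476 Mbps.
File: 5.476 Mbps × 1260 s = 6899.8 Mb.
At 10 Mbps: 6899.8 / 10 = 690.0 s ≈ 11.5 minutes.

11 minutes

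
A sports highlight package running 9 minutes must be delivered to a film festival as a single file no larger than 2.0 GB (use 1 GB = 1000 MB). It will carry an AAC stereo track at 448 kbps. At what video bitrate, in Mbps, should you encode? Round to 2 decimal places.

29.18 Mbps

Budget: 2.0 GB = 16000.0 Mb.
9 min = 540 s
Total bitrate budget: 16000.0 Mb / 540 s = 29.630 Mbps.
Audio: 448 kbps = 0.448 Mbps.
Video: 29.630 − 0.448 = 29.182 Mbps.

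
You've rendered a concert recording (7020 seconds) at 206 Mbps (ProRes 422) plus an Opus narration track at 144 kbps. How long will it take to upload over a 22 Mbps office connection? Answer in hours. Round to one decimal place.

Audio: 144 kbps = 0.144 Mbps.
Total bitrate: 206.144 Mbps.
File: 206.144 Mbps × 7020 s = 1447130.9 Mb.
At 22 Mbps: 1447130.9 / 22 = 65778.7 s ≈ 18.3 hours.

18.3 hours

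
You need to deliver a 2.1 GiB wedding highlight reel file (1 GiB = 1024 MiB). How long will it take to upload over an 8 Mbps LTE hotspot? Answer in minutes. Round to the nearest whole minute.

File: 2.1 GiB = 18038.9 Mb.
At 8 Mbps: 18038.9 / 8 = 2254.9 s ≈ 37.6 minutes.

38 minutes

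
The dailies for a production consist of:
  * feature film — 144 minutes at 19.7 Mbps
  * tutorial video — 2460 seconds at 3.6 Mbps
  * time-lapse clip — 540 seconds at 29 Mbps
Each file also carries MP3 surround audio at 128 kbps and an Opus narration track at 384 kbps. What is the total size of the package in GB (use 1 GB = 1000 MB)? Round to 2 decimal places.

25.09 GB

Audio total: 128 + 384 = 512 kbps = 0.512 Mbps.
feature film: 20.212 Mbps × 8640 s = 174631.7 Mb
tutorial video: 4.112 Mbps × 2460 s = 10115.5 Mb
time-lapse clip: 29.512 Mbps × 540 s = 15936.5 Mb
Total: 200683.7 Mb = 25085.5 MB.
= 25.09 GB.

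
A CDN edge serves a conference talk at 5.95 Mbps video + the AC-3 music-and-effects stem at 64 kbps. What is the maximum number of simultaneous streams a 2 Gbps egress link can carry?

Audio: 64 kbps = 0.064 Mbps.
Per-viewer media rate: 6.014 Mbps.
2 Gbps = 2,000 Mbps; 2,000 / 6.014 = 332.56 → 332 viewers.

332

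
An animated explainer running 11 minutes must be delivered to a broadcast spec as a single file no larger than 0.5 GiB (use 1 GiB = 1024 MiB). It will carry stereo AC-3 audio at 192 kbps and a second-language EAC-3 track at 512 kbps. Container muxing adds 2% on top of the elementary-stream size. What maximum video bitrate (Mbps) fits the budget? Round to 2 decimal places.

Budget: 0.5 GiB = 4295.0 Mb.
Stream payload after overhead: 4295.0 / 1.02 = 4210.8 Mb.
11 min = 660 s
Total bitrate budget: 4210.8 Mb / 660 s = 6.380 Mbps.
Audio total: 192 + 512 = 704 kbps = 0.704 Mbps.
Video: 6.380 − 0.704 = 5.676 Mbps.

5.68 Mbps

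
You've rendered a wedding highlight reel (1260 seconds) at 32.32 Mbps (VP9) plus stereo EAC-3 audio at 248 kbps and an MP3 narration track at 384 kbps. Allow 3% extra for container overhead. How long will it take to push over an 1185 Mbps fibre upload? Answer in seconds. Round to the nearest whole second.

Audio total: 248 + 384 = 632 kbps = 0.632 Mbps.
Total bitrate: 32.952 Mbps.
File: 32.952 Mbps × 1260 s = 41519.5 Mb.
With 3% container overhead: ×1.03. → 42765.1 Mb.
At 1185 Mbps: 42765.1 / 1185 = 36.1 s ≈ 36.1 seconds.

36 seconds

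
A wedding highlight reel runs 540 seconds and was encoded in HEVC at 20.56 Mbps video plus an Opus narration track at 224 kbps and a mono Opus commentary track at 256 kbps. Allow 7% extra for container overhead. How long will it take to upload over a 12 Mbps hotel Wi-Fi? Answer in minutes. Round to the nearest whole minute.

Audio total: 224 + 256 = 480 kbps = 0.480 Mbps.
Total bitrate: 21.040 Mbps.
File: 21.040 Mbps × 540 s = 11361.6 Mb.
With 7% container overhead: ×1.07. → 12156.9 Mb.
At 12 Mbps: 12156.9 / 12 = 1013.1 s ≈ 16.9 minutes.

17 minutes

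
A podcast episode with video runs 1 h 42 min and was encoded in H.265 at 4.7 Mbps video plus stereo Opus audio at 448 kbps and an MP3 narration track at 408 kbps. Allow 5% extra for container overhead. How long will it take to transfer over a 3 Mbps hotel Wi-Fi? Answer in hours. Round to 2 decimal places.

3.31 hours

1 h 42 min = 102 min = 6120 s
Audio total: 448 + 408 = 856 kbps = 0.856 Mbps.
Total bitrate: 5.556 Mbps.
File: 5.556 Mbps × 6120 s = 34002.7 Mb.
With 5% container overhead: ×1.05. → 35702.9 Mb.
At 3 Mbps: 35702.9 / 3 = 11901.0 s ≈ 3.31 hours.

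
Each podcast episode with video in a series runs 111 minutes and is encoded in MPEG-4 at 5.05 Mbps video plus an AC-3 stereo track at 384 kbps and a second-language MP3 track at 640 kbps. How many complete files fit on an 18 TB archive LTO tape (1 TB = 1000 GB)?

111 min = 6660 s
Audio total: 384 + 640 = 1024 kbps = 1.024 Mbps.
Total bitrate: 6.074 Mbps.
Per item: 6.074 Mbps × 6660 s = 40,453 Mb = 5,057 MB.
Capacity: 18 TB = 144,000,000 Mb; 3559.70 items → 3559 complete.

3559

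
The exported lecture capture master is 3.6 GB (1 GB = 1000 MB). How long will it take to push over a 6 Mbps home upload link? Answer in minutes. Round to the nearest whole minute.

File: 3.6 GB = 28800.0 Mb.
At 6 Mbps: 28800.0 / 6 = 4800.0 s ≈ 80 minutes.

80 minutes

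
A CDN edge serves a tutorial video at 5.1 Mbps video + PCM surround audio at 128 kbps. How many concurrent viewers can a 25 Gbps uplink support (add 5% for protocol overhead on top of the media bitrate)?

Audio: 128 kbps = 0.128 Mbps.
Per-viewer media rate: 5.228 Mbps.
On the wire with 5% overhead: 5.489 Mbps.
25 Gbps = 25,000 Mbps; 25,000 / 5.489 = 4554.23 → 4554 viewers.

4554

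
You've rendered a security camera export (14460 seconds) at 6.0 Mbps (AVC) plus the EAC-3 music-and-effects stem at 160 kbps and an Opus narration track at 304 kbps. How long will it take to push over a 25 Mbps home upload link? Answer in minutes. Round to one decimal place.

Audio total: 160 + 304 = 464 kbps = 0.464 Mbps.
Total bitrate: 6.464 Mbps.
File: 6.464 Mbps × 14460 s = 93469.4 Mb.
At 25 Mbps: 93469.4 / 25 = 3738.8 s ≈ 62.3 minutes.

62.3 minutes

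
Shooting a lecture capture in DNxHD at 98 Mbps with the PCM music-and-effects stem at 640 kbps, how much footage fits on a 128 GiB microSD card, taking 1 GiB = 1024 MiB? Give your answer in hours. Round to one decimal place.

Audio: 640 kbps = 0.640 Mbps.
Total bitrate: 98 + 0.640 = 98.640 Mbps.
Capacity: 128 GiB = 1,099,512 Mb.
Recording time: 1,099,512 / 98.640 = 11,147 s ≈ 3.10 hours.

3.1 hours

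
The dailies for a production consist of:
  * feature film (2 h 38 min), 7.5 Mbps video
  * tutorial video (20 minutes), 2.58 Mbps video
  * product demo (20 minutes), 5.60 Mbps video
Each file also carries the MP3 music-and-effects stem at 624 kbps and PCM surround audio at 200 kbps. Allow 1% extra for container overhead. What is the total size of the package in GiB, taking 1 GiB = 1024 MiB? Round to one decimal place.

10.7 GiB

Audio total: 624 + 200 = 824 kbps = 0.824 Mbps.
feature film: 8.324 Mbps × 9480 s × 1.01 = 79700.6 Mb
tutorial video: 3.404 Mbps × 1200 s × 1.01 = 4125.6 Mb
product demo: 6.424 Mbps × 1200 s × 1.01 = 7785.9 Mb
Total: 91612.2 Mb = 11451.5 MB.
= 10.67 GiB.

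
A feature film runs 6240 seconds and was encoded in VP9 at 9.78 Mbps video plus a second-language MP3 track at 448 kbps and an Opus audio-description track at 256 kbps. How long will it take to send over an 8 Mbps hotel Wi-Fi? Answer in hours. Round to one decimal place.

2.3 hours

Audio total: 448 + 256 = 704 kbps = 0.704 Mbps.
Total bitrate: 10.484 Mbps.
File: 10.484 Mbps × 6240 s = 65420.2 Mb.
At 8 Mbps: 65420.2 / 8 = 8177.5 s ≈ 2.27 hours.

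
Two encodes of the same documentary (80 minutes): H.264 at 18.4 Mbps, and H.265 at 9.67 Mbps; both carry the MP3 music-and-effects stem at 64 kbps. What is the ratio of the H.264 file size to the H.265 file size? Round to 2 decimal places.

80 min = 4800 s
Audio: 64 kbps = 0.064 Mbps.
H.264: 18.464 Mbps × 4800 s = 88627.2 Mb = 11.078 GB.
H.265: 9.734 Mbps × 4800 s = 46723.2 Mb = 5.840 GB.
Ratio: 11.078 / 5.840 = 1.897.

1.90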